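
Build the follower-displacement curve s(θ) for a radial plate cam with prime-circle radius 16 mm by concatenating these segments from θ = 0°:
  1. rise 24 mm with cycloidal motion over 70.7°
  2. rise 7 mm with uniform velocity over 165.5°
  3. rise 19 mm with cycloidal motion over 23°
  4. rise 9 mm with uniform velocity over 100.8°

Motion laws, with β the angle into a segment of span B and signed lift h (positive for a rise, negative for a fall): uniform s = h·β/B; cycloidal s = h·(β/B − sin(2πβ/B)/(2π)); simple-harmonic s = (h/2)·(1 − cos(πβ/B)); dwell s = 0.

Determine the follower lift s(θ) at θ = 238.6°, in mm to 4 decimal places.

seg 1 [0°–70.7°] cycloidal, h=24: full span → s += 24 → s = 24.0000
seg 2 [70.7°–236.2°] uniform, h=7: full span → s += 7 → s = 31.0000
seg 3 [236.2°–259.2°] cycloidal, h=19: θ=238.6° here. β=2.4, B=23. 19·(0.1043 − sin(2π·0.1043)/(2π)) = 0.1390 → s = 31.1390

31.1390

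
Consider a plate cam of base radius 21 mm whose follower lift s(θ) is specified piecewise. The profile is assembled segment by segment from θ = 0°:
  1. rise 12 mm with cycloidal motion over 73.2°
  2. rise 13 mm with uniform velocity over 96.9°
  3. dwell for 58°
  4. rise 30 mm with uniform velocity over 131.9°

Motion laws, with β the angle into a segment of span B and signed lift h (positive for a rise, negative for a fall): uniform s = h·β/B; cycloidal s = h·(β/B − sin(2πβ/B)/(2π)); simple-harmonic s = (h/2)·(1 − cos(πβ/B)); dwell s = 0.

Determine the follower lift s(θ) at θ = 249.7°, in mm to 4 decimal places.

seg 1 [0°–73.2°] cycloidal, h=12: full span → s += 12 → s = 12.0000
seg 2 [73.2°–170.1°] uniform, h=13: full span → s += 13 → s = 25.0000
seg 3 [170.1°–228.1°] dwell: s stays 25.0000
seg 4 [228.1°–360°] uniform, h=30: θ=249.7° here. β=21.6, B=131.9. 30·21.6/131.9 = 4.9128 → s = 29.9128

29.9128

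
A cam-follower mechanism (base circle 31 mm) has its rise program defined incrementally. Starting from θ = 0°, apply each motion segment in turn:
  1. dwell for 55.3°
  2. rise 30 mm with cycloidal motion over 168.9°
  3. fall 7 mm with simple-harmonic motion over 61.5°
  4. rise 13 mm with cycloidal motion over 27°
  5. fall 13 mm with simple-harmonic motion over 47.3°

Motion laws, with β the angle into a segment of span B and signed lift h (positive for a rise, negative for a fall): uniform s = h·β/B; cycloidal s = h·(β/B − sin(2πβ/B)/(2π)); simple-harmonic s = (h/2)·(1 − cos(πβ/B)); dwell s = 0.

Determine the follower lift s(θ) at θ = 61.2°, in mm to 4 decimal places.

seg 1 [0°–55.3°] dwell: s stays 0.0000
seg 2 [55.3°–224.2°] cycloidal, h=30: θ=61.2° here. β=5.9, B=168.9. 30·(0.0349 − sin(2π·0.0349)/(2π)) = 0.0084 → s = 0.0084

0.0084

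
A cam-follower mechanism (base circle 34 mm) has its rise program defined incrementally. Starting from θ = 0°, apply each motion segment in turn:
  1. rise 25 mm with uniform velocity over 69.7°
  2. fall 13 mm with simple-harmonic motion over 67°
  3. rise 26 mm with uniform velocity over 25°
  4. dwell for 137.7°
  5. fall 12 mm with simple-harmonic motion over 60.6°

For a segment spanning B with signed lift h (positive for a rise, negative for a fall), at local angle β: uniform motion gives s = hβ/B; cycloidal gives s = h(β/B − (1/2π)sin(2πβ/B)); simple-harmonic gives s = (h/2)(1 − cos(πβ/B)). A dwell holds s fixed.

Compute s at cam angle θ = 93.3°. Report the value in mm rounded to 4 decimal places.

seg 1 [0°–69.7°] uniform, h=25: full span → s += 25 → s = 25.0000
seg 2 [69.7°–136.7°] simple-harmonic, h=-13: θ=93.3° here. β=23.6, B=67. -13/2·(1 − cos(π·0.3522)) = -3.5899 → s = 21.4101

21.4101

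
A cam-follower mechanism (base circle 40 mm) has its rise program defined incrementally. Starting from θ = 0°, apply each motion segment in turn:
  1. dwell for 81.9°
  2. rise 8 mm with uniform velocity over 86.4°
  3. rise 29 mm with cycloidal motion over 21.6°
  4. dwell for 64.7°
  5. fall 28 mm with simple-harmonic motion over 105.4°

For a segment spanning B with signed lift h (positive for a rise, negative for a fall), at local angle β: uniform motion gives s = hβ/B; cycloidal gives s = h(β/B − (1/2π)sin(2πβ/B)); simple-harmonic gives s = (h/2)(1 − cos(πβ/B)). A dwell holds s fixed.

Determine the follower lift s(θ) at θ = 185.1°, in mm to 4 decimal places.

seg 1 [0°–81.9°] dwell: s stays 0.0000
seg 2 [81.9°–168.3°] uniform, h=8: full span → s += 8 → s = 8.0000
seg 3 [168.3°–189.9°] cycloidal, h=29: θ=185.1° here. β=16.8, B=21.6. 29·(0.7778 − sin(2π·0.7778)/(2π)) = 27.1009 → s = 35.1009

35.1009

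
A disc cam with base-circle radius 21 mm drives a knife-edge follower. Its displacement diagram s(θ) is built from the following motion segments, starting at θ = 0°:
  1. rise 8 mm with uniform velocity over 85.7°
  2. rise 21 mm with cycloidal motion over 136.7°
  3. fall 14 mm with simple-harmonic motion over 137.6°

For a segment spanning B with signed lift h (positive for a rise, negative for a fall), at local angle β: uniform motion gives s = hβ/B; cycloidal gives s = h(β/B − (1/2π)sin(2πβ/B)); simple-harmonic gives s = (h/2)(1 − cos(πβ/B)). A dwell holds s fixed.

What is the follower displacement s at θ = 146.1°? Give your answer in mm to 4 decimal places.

seg 1 [0°–85.7°] uniform, h=8: full span → s += 8 → s = 8.0000
seg 2 [85.7°–222.4°] cycloidal, h=21: θ=146.1° here. β=60.4, B=136.7. 21·(0.4418 − sin(2π·0.4418)/(2π)) = 8.0844 → s = 16.0844

16.0844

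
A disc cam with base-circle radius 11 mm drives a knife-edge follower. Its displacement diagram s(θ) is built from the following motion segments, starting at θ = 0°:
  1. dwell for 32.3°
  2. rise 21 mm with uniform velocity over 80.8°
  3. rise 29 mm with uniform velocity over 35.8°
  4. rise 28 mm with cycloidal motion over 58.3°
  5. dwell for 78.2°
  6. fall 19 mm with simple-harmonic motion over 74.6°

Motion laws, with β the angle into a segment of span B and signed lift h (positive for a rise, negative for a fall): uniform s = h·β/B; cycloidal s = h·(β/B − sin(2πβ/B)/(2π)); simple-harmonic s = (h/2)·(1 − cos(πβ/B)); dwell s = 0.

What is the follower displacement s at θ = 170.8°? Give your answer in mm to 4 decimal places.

seg 1 [0°–32.3°] dwell: s stays 0.0000
seg 2 [32.3°–113.1°] uniform, h=21: full span → s += 21 → s = 21.0000
seg 3 [113.1°–148.9°] uniform, h=29: full span → s += 29 → s = 50.0000
seg 4 [148.9°–207.2°] cycloidal, h=28: θ=170.8° here. β=21.9, B=58.3. 28·(0.3756 − sin(2π·0.3756)/(2π)) = 7.3797 → s = 57.3797

57.3797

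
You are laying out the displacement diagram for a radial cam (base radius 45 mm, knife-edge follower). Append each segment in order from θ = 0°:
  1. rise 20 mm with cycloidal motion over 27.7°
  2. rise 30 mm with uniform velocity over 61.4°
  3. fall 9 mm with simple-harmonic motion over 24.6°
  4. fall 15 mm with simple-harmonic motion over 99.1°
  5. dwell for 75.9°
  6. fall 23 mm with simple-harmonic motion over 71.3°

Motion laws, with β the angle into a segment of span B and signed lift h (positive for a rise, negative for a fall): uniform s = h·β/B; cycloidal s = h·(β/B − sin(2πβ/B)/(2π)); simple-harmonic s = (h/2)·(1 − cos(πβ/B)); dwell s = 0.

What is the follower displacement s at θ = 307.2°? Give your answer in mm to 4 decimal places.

seg 1 [0°–27.7°] cycloidal, h=20: full span → s += 20 → s = 20.0000
seg 2 [27.7°–89.1°] uniform, h=30: full span → s += 30 → s = 50.0000
seg 3 [89.1°–113.7°] simple-harmonic, h=-9: full span → s += -9 → s = 41.0000
seg 4 [113.7°–212.8°] simple-harmonic, h=-15: full span → s += -15 → s = 26.0000
seg 5 [212.8°–288.7°] dwell: s stays 26.0000
seg 6 [288.7°–360°] simple-harmonic, h=-23: θ=307.2° here. β=18.5, B=71.3. -23/2·(1 − cos(π·0.2595)) = -3.6137 → s = 22.3863

22.3863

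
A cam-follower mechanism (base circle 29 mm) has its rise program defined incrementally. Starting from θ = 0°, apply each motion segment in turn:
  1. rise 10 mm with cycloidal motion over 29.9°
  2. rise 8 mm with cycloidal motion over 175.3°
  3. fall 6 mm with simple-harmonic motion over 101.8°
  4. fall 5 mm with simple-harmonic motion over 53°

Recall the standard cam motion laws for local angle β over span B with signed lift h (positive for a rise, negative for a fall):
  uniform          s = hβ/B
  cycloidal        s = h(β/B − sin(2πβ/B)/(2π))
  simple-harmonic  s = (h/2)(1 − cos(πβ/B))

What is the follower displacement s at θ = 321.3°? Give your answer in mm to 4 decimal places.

seg 1 [0°–29.9°] cycloidal, h=10: full span → s += 10 → s = 10.0000
seg 2 [29.9°–205.2°] cycloidal, h=8: full span → s += 8 → s = 18.0000
seg 3 [205.2°–307°] simple-harmonic, h=-6: full span → s += -6 → s = 12.0000
seg 4 [307°–360°] simple-harmonic, h=-5: θ=321.3° here. β=14.3, B=53. -5/2·(1 − cos(π·0.2698)) = -0.8456 → s = 11.1544

11.1544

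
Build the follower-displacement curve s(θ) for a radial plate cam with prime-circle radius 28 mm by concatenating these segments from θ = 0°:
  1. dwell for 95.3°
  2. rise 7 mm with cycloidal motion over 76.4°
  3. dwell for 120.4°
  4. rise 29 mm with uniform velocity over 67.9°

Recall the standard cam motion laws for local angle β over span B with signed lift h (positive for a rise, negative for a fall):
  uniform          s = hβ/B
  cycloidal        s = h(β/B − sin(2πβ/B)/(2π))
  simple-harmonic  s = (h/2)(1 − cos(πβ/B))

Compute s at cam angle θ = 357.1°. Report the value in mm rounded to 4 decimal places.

seg 1 [0°–95.3°] dwell: s stays 0.0000
seg 2 [95.3°–171.7°] cycloidal, h=7: full span → s += 7 → s = 7.0000
seg 3 [171.7°–292.1°] dwell: s stays 7.0000
seg 4 [292.1°–360°] uniform, h=29: θ=357.1° here. β=65, B=67.9. 29·65/67.9 = 27.7614 → s = 34.7614

34.7614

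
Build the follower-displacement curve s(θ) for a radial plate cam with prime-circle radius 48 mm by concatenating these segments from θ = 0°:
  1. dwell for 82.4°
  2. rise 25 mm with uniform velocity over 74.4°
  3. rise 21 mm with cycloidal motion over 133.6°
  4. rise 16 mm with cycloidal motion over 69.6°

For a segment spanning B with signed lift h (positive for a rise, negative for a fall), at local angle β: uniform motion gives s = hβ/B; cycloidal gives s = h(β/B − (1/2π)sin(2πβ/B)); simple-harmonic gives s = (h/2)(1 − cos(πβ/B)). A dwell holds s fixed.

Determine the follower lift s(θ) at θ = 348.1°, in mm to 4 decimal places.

seg 1 [0°–82.4°] dwell: s stays 0.0000
seg 2 [82.4°–156.8°] uniform, h=25: full span → s += 25 → s = 25.0000
seg 3 [156.8°–290.4°] cycloidal, h=21: full span → s += 21 → s = 46.0000
seg 4 [290.4°–360°] cycloidal, h=16: θ=348.1° here. β=57.7, B=69.6. 16·(0.8290 − sin(2π·0.8290)/(2π)) = 15.5034 → s = 61.5034

61.5034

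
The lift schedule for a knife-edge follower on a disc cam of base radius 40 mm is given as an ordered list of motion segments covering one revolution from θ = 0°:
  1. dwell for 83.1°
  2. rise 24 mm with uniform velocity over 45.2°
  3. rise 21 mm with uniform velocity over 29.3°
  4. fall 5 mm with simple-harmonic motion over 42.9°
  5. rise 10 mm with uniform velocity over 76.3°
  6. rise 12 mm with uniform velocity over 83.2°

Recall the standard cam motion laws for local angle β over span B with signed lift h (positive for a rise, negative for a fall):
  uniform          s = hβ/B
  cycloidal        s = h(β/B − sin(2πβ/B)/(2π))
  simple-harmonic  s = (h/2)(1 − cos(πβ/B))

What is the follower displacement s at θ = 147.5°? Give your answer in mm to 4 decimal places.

seg 1 [0°–83.1°] dwell: s stays 0.0000
seg 2 [83.1°–128.3°] uniform, h=24: full span → s += 24 → s = 24.0000
seg 3 [128.3°–157.6°] uniform, h=21: θ=147.5° here. β=19.2, B=29.3. 21·19.2/29.3 = 13.7611 → s = 37.7611

37.7611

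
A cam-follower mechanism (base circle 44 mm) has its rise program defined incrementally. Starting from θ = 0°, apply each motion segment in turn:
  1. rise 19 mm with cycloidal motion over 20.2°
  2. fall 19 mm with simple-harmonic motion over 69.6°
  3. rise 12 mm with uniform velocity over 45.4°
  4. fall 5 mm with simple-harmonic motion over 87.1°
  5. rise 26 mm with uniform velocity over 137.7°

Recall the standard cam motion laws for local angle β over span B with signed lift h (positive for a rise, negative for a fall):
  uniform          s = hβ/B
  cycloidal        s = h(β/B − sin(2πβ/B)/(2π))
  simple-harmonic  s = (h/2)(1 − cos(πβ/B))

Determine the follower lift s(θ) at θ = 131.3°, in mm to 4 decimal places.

seg 1 [0°–20.2°] cycloidal, h=19: full span → s += 19 → s = 19.0000
seg 2 [20.2°–89.8°] simple-harmonic, h=-19: full span → s += -19 → s = 0.0000
seg 3 [89.8°–135.2°] uniform, h=12: θ=131.3° here. β=41.5, B=45.4. 12·41.5/45.4 = 10.9692 → s = 10.9692

10.9692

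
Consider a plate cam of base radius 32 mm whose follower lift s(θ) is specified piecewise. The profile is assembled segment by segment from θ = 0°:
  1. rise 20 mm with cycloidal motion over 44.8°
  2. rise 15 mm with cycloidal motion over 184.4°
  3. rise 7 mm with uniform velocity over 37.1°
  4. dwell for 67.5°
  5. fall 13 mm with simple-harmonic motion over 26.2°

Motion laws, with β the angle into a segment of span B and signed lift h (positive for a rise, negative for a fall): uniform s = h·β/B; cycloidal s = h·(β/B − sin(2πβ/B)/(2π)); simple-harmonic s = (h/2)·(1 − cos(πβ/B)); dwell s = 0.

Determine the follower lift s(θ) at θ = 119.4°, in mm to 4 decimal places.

seg 1 [0°–44.8°] cycloidal, h=20: full span → s += 20 → s = 20.0000
seg 2 [44.8°–229.2°] cycloidal, h=15: θ=119.4° here. β=74.6, B=184.4. 15·(0.4046 − sin(2π·0.4046)/(2π)) = 4.7209 → s = 24.7209

24.7209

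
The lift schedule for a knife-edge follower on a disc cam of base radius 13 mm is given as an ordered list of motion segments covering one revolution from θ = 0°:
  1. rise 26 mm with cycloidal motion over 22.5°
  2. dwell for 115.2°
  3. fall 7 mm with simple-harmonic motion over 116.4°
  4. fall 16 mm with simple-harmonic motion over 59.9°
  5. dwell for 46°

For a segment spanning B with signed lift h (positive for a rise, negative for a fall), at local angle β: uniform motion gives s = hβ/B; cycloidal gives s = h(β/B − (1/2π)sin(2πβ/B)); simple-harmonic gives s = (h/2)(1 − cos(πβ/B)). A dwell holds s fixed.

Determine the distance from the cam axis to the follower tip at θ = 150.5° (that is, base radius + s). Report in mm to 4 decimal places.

seg 1 [0°–22.5°] cycloidal, h=26: full span → s += 26 → s = 26.0000
seg 2 [22.5°–137.7°] dwell: s stays 26.0000
seg 3 [137.7°–254.1°] simple-harmonic, h=-7: θ=150.5° here. β=12.8, B=116.4. -7/2·(1 − cos(π·0.1100)) = -0.2068 → s = 25.7932
radial distance = base radius + s = 13 + 25.7932 = 38.7932

38.7932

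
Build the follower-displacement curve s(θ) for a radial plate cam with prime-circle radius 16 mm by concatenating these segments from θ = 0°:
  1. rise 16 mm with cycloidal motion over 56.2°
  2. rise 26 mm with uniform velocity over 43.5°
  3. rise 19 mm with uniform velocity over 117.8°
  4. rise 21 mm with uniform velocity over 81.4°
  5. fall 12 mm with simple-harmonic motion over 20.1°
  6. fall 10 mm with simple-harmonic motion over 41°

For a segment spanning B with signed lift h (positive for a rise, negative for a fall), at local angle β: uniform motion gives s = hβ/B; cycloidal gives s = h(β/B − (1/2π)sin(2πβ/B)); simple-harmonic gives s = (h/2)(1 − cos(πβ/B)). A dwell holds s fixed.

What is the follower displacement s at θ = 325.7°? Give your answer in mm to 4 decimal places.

seg 1 [0°–56.2°] cycloidal, h=16: full span → s += 16 → s = 16.0000
seg 2 [56.2°–99.7°] uniform, h=26: full span → s += 26 → s = 42.0000
seg 3 [99.7°–217.5°] uniform, h=19: full span → s += 19 → s = 61.0000
seg 4 [217.5°–298.9°] uniform, h=21: full span → s += 21 → s = 82.0000
seg 5 [298.9°–319°] simple-harmonic, h=-12: full span → s += -12 → s = 70.0000
seg 6 [319°–360°] simple-harmonic, h=-10: θ=325.7° here. β=6.7, B=41. -10/2·(1 − cos(π·0.1634)) = -0.6446 → s = 69.3554

69.3554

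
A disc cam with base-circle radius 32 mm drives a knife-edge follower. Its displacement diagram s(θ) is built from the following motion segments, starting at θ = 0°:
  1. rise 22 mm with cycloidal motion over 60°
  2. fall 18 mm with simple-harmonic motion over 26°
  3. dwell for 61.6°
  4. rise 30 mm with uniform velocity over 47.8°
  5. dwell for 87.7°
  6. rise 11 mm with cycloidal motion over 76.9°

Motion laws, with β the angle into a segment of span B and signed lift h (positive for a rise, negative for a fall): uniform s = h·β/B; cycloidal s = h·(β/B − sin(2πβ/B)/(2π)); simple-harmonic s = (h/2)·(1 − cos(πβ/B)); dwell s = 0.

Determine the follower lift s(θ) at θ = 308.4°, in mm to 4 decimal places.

seg 1 [0°–60°] cycloidal, h=22: full span → s += 22 → s = 22.0000
seg 2 [60°–86°] simple-harmonic, h=-18: full span → s += -18 → s = 4.0000
seg 3 [86°–147.6°] dwell: s stays 4.0000
seg 4 [147.6°–195.4°] uniform, h=30: full span → s += 30 → s = 34.0000
seg 5 [195.4°–283.1°] dwell: s stays 34.0000
seg 6 [283.1°–360°] cycloidal, h=11: θ=308.4° here. β=25.3, B=76.9. 11·(0.3290 − sin(2π·0.3290)/(2π)) = 2.0796 → s = 36.0796

36.0796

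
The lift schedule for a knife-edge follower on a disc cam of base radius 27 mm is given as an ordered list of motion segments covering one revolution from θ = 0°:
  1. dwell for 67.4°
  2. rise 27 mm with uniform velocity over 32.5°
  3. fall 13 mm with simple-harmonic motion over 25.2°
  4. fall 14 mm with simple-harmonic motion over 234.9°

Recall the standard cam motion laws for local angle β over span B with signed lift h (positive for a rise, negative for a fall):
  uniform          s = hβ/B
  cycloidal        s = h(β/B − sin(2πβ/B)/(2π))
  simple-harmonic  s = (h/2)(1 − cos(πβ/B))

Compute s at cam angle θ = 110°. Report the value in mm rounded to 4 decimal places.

seg 1 [0°–67.4°] dwell: s stays 0.0000
seg 2 [67.4°–99.9°] uniform, h=27: full span → s += 27 → s = 27.0000
seg 3 [99.9°–125.1°] simple-harmonic, h=-13: θ=110° here. β=10.1, B=25.2. -13/2·(1 − cos(π·0.4008)) = -4.5068 → s = 22.4932

22.4932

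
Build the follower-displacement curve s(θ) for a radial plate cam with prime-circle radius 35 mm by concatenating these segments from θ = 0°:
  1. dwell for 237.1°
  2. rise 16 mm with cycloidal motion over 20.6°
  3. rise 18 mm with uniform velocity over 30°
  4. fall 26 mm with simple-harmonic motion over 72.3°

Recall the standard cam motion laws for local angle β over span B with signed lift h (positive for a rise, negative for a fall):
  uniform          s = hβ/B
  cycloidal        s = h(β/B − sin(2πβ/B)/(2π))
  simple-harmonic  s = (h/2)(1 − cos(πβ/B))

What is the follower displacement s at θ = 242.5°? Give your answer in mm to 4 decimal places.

seg 1 [0°–237.1°] dwell: s stays 0.0000
seg 2 [237.1°–257.7°] cycloidal, h=16: θ=242.5° here. β=5.4, B=20.6. 16·(0.2621 − sin(2π·0.2621)/(2π)) = 1.6551 → s = 1.6551

1.6551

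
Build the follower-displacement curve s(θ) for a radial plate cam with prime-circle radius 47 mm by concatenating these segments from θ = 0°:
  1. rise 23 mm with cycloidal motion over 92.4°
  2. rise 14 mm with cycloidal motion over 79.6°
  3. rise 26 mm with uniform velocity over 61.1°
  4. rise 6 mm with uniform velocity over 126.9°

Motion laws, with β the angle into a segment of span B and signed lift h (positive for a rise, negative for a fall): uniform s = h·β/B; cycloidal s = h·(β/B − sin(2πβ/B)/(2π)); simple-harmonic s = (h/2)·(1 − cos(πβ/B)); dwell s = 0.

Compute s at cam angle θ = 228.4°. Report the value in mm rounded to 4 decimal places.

seg 1 [0°–92.4°] cycloidal, h=23: full span → s += 23 → s = 23.0000
seg 2 [92.4°–172°] cycloidal, h=14: full span → s += 14 → s = 37.0000
seg 3 [172°–233.1°] uniform, h=26: θ=228.4° here. β=56.4, B=61.1. 26·56.4/61.1 = 24.0000 → s = 61.0000

61.0000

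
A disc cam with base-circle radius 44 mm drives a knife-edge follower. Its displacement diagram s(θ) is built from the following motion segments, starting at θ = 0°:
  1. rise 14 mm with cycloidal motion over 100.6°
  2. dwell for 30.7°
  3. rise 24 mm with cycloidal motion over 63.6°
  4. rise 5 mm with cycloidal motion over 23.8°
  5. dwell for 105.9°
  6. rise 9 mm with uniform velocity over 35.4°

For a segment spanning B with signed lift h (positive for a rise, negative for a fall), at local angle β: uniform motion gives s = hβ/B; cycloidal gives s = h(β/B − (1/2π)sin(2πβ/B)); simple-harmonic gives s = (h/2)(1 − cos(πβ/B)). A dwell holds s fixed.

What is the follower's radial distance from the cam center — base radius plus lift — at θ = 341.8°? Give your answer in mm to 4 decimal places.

seg 1 [0°–100.6°] cycloidal, h=14: full span → s += 14 → s = 14.0000
seg 2 [100.6°–131.3°] dwell: s stays 14.0000
seg 3 [131.3°–194.9°] cycloidal, h=24: full span → s += 24 → s = 38.0000
seg 4 [194.9°–218.7°] cycloidal, h=5: full span → s += 5 → s = 43.0000
seg 5 [218.7°–324.6°] dwell: s stays 43.0000
seg 6 [324.6°–360°] uniform, h=9: θ=341.8° here. β=17.2, B=35.4. 9·17.2/35.4 = 4.3729 → s = 47.3729
radial distance = base radius + s = 44 + 47.3729 = 91.3729

91.3729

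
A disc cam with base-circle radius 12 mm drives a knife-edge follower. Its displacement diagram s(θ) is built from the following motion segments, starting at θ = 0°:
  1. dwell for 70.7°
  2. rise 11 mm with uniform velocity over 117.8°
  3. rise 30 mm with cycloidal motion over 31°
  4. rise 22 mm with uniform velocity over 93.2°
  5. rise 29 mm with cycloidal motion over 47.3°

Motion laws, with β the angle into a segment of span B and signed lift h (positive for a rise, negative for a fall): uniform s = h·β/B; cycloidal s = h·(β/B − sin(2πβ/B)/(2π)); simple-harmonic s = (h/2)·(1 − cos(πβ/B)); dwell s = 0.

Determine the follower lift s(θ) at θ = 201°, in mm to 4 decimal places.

seg 1 [0°–70.7°] dwell: s stays 0.0000
seg 2 [70.7°–188.5°] uniform, h=11: full span → s += 11 → s = 11.0000
seg 3 [188.5°–219.5°] cycloidal, h=30: θ=201° here. β=12.5, B=31. 30·(0.4032 − sin(2π·0.4032)/(2π)) = 9.3692 → s = 20.3692

20.3692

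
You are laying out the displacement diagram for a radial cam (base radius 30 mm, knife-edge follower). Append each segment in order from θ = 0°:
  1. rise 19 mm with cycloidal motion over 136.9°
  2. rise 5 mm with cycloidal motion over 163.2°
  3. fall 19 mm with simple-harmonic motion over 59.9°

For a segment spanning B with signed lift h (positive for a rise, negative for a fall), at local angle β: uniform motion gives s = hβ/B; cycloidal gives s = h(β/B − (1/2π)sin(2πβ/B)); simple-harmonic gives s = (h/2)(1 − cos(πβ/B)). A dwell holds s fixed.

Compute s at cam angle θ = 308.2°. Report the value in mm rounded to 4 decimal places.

seg 1 [0°–136.9°] cycloidal, h=19: full span → s += 19 → s = 19.0000
seg 2 [136.9°–300.1°] cycloidal, h=5: full span → s += 5 → s = 24.0000
seg 3 [300.1°–360°] simple-harmonic, h=-19: θ=308.2° here. β=8.1, B=59.9. -19/2·(1 − cos(π·0.1352)) = -0.8444 → s = 23.1556

23.1556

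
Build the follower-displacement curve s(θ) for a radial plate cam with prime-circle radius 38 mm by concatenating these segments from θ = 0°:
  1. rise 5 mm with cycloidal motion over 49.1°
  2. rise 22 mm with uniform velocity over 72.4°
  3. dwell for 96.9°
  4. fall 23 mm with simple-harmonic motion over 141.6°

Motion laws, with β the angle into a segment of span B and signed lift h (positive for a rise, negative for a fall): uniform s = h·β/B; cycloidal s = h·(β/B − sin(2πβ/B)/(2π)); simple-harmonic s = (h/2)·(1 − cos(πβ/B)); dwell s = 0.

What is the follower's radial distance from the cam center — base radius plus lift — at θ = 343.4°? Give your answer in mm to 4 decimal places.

seg 1 [0°–49.1°] cycloidal, h=5: full span → s += 5 → s = 5.0000
seg 2 [49.1°–121.5°] uniform, h=22: full span → s += 22 → s = 27.0000
seg 3 [121.5°–218.4°] dwell: s stays 27.0000
seg 4 [218.4°–360°] simple-harmonic, h=-23: θ=343.4° here. β=125, B=141.6. -23/2·(1 − cos(π·0.8828)) = -22.2288 → s = 4.7712
radial distance = base radius + s = 38 + 4.7712 = 42.7712

42.7712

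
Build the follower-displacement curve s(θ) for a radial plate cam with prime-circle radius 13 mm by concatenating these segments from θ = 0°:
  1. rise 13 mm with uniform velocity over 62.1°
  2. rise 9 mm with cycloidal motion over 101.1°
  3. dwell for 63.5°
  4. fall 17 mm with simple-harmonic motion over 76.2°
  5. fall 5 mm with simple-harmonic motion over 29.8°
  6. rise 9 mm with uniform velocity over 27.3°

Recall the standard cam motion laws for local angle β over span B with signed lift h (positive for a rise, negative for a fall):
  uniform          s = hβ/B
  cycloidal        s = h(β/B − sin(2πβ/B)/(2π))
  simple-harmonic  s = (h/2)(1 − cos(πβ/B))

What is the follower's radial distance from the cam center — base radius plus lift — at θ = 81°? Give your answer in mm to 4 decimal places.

seg 1 [0°–62.1°] uniform, h=13: full span → s += 13 → s = 13.0000
seg 2 [62.1°–163.2°] cycloidal, h=9: θ=81° here. β=18.9, B=101.1. 9·(0.1869 − sin(2π·0.1869)/(2π)) = 0.3611 → s = 13.3611
radial distance = base radius + s = 13 + 13.3611 = 26.3611

26.3611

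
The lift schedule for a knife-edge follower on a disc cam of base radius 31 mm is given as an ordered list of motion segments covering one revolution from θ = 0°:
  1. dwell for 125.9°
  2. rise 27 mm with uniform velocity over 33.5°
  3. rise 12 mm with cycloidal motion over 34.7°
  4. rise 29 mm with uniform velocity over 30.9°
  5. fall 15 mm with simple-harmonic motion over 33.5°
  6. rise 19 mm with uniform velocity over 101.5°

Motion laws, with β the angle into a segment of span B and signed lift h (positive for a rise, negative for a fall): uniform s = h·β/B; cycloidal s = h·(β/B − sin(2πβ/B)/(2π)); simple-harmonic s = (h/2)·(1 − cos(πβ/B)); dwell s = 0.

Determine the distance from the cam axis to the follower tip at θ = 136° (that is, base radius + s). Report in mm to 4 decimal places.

seg 1 [0°–125.9°] dwell: s stays 0.0000
seg 2 [125.9°–159.4°] uniform, h=27: θ=136° here. β=10.1, B=33.5. 27·10.1/33.5 = 8.1403 → s = 8.1403
radial distance = base radius + s = 31 + 8.1403 = 39.1403

39.1403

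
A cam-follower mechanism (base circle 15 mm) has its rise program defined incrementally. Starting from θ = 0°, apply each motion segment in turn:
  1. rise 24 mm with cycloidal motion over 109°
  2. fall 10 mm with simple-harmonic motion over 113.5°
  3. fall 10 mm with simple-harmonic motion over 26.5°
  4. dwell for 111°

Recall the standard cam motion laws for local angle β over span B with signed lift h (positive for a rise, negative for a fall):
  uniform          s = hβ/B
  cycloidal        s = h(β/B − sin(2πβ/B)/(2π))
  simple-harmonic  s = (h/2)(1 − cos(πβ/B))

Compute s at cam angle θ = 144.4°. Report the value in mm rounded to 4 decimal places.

seg 1 [0°–109°] cycloidal, h=24: full span → s += 24 → s = 24.0000
seg 2 [109°–222.5°] simple-harmonic, h=-10: θ=144.4° here. β=35.4, B=113.5. -10/2·(1 − cos(π·0.3119)) = -2.2142 → s = 21.7858

21.7858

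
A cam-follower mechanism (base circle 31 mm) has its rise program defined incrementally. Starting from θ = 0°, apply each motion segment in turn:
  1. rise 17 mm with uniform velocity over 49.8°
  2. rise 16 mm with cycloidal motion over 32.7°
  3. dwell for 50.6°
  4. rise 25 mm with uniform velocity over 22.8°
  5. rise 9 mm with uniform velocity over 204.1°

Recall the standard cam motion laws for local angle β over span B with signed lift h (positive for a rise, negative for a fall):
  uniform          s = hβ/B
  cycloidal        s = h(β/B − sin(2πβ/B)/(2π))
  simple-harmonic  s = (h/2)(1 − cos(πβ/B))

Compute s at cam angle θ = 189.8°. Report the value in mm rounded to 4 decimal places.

seg 1 [0°–49.8°] uniform, h=17: full span → s += 17 → s = 17.0000
seg 2 [49.8°–82.5°] cycloidal, h=16: full span → s += 16 → s = 33.0000
seg 3 [82.5°–133.1°] dwell: s stays 33.0000
seg 4 [133.1°–155.9°] uniform, h=25: full span → s += 25 → s = 58.0000
seg 5 [155.9°–360°] uniform, h=9: θ=189.8° here. β=33.9, B=204.1. 9·33.9/204.1 = 1.4949 → s = 59.4949

59.4949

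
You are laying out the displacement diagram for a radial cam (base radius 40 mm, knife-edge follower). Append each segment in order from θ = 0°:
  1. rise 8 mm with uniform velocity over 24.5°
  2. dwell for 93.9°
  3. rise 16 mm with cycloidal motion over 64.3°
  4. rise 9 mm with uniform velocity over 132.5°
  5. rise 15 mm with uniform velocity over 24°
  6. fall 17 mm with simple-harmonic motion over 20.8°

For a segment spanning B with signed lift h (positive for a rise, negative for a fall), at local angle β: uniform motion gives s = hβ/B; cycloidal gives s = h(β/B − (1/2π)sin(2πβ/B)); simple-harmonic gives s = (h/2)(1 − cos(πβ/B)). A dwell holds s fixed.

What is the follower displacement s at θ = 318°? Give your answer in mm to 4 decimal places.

seg 1 [0°–24.5°] uniform, h=8: full span → s += 8 → s = 8.0000
seg 2 [24.5°–118.4°] dwell: s stays 8.0000
seg 3 [118.4°–182.7°] cycloidal, h=16: full span → s += 16 → s = 24.0000
seg 4 [182.7°–315.2°] uniform, h=9: full span → s += 9 → s = 33.0000
seg 5 [315.2°–339.2°] uniform, h=15: θ=318° here. β=2.8, B=24. 15·2.8/24 = 1.7500 → s = 34.7500

34.7500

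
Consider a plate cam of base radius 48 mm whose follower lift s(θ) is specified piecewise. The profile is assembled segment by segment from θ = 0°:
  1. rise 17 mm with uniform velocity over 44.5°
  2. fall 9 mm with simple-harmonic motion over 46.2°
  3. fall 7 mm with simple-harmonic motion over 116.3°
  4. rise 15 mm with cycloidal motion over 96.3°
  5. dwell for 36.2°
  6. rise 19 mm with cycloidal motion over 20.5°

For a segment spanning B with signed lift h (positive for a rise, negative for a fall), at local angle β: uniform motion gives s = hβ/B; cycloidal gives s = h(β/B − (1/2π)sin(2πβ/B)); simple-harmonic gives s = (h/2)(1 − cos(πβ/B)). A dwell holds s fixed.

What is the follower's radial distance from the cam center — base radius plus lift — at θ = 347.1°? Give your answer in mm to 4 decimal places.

seg 1 [0°–44.5°] uniform, h=17: full span → s += 17 → s = 17.0000
seg 2 [44.5°–90.7°] simple-harmonic, h=-9: full span → s += -9 → s = 8.0000
seg 3 [90.7°–207°] simple-harmonic, h=-7: full span → s += -7 → s = 1.0000
seg 4 [207°–303.3°] cycloidal, h=15: full span → s += 15 → s = 16.0000
seg 5 [303.3°–339.5°] dwell: s stays 16.0000
seg 6 [339.5°–360°] cycloidal, h=19: θ=347.1° here. β=7.6, B=20.5. 19·(0.3707 − sin(2π·0.3707)/(2π)) = 4.8491 → s = 20.8491
radial distance = base radius + s = 48 + 20.8491 = 68.8491

68.8491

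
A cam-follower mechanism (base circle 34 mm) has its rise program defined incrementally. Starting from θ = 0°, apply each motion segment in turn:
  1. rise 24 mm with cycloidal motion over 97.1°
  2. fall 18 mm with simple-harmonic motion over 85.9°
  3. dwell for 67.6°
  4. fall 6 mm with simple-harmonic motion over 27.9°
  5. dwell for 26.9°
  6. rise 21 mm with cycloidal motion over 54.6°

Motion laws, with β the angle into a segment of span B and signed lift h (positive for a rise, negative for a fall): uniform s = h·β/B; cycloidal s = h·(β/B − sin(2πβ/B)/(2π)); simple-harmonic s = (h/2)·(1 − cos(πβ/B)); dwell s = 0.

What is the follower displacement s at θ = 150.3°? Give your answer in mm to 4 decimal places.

seg 1 [0°–97.1°] cycloidal, h=24: full span → s += 24 → s = 24.0000
seg 2 [97.1°–183°] simple-harmonic, h=-18: θ=150.3° here. β=53.2, B=85.9. -18/2·(1 − cos(π·0.6193)) = -12.2954 → s = 11.7046

11.7046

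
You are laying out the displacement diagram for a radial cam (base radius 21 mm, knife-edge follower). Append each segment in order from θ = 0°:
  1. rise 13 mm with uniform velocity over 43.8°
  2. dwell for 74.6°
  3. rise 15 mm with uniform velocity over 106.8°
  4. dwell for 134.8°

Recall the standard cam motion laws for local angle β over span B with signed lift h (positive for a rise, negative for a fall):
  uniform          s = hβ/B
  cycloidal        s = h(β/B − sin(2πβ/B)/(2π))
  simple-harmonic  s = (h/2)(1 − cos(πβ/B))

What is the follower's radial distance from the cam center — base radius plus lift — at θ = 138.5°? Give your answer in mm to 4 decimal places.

seg 1 [0°–43.8°] uniform, h=13: full span → s += 13 → s = 13.0000
seg 2 [43.8°–118.4°] dwell: s stays 13.0000
seg 3 [118.4°–225.2°] uniform, h=15: θ=138.5° here. β=20.1, B=106.8. 15·20.1/106.8 = 2.8230 → s = 15.8230
radial distance = base radius + s = 21 + 15.8230 = 36.8230

36.8230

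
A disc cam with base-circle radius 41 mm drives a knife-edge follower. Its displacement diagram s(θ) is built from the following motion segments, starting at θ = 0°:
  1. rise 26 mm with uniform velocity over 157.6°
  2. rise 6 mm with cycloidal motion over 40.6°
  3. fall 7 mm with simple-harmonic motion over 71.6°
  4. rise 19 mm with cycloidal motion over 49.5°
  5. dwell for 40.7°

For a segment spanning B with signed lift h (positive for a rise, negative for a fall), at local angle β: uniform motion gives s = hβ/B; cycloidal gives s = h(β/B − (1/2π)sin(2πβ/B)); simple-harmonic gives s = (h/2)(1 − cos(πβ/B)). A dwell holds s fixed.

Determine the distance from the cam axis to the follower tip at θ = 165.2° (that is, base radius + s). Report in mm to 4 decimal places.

seg 1 [0°–157.6°] uniform, h=26: full span → s += 26 → s = 26.0000
seg 2 [157.6°–198.2°] cycloidal, h=6: θ=165.2° here. β=7.6, B=40.6. 6·(0.1872 − sin(2π·0.1872)/(2π)) = 0.2416 → s = 26.2416
radial distance = base radius + s = 41 + 26.2416 = 67.2416

67.2416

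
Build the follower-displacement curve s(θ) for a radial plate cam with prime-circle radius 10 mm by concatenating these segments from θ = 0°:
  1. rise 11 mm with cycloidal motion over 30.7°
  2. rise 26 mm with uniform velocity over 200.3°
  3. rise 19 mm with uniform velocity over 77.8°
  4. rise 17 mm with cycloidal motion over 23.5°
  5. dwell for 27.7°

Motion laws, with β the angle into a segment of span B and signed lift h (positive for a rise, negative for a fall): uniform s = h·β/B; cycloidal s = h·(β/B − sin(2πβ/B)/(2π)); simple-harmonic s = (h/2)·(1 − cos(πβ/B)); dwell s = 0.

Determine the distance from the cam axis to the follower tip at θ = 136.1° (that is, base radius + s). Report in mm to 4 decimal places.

seg 1 [0°–30.7°] cycloidal, h=11: full span → s += 11 → s = 11.0000
seg 2 [30.7°–231°] uniform, h=26: θ=136.1° here. β=105.4, B=200.3. 26·105.4/200.3 = 13.6815 → s = 24.6815
radial distance = base radius + s = 10 + 24.6815 = 34.6815

34.6815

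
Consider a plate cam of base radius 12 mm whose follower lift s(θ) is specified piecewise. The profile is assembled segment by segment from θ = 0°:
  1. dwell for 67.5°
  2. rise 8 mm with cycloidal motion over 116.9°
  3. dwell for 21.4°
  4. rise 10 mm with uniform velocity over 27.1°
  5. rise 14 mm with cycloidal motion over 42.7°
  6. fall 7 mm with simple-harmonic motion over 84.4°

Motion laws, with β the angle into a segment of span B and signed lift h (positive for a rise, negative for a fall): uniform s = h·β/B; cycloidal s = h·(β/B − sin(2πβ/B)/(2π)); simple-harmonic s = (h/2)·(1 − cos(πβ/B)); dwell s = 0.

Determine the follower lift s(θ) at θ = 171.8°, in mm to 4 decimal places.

seg 1 [0°–67.5°] dwell: s stays 0.0000
seg 2 [67.5°–184.4°] cycloidal, h=8: θ=171.8° here. β=104.3, B=116.9. 8·(0.8922 − sin(2π·0.8922)/(2π)) = 7.9356 → s = 7.9356

7.9356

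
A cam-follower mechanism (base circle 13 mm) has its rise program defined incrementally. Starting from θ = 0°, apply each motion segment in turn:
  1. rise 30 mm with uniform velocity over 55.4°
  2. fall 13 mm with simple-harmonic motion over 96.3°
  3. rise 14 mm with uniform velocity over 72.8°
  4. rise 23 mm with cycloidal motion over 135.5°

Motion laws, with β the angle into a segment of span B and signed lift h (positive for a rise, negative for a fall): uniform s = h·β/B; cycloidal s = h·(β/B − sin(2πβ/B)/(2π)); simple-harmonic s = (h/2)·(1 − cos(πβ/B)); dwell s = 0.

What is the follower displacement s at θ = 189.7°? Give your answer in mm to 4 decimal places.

seg 1 [0°–55.4°] uniform, h=30: full span → s += 30 → s = 30.0000
seg 2 [55.4°–151.7°] simple-harmonic, h=-13: full span → s += -13 → s = 17.0000
seg 3 [151.7°–224.5°] uniform, h=14: θ=189.7° here. β=38, B=72.8. 14·38/72.8 = 7.3077 → s = 24.3077

24.3077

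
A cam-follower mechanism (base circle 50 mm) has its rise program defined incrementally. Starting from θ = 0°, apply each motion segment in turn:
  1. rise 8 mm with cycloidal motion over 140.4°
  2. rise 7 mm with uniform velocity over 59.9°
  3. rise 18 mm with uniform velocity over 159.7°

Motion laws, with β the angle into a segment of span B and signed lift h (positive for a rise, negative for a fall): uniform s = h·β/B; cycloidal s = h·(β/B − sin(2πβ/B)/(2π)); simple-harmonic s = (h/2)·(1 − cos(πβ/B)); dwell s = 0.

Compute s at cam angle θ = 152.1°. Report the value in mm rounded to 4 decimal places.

seg 1 [0°–140.4°] cycloidal, h=8: full span → s += 8 → s = 8.0000
seg 2 [140.4°–200.3°] uniform, h=7: θ=152.1° here. β=11.7, B=59.9. 7·11.7/59.9 = 1.3673 → s = 9.3673

9.3673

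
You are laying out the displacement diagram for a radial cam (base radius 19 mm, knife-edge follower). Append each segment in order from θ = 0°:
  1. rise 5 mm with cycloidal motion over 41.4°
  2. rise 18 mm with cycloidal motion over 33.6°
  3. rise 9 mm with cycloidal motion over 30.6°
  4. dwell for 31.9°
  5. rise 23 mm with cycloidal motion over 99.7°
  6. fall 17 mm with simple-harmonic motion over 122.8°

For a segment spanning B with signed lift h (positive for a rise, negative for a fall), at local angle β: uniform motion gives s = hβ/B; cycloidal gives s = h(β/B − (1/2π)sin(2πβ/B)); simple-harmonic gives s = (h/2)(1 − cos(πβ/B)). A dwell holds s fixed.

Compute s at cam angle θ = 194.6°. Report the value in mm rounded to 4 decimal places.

seg 1 [0°–41.4°] cycloidal, h=5: full span → s += 5 → s = 5.0000
seg 2 [41.4°–75°] cycloidal, h=18: full span → s += 18 → s = 23.0000
seg 3 [75°–105.6°] cycloidal, h=9: full span → s += 9 → s = 32.0000
seg 4 [105.6°–137.5°] dwell: s stays 32.0000
seg 5 [137.5°–237.2°] cycloidal, h=23: θ=194.6° here. β=57.1, B=99.7. 23·(0.5727 − sin(2π·0.5727)/(2π)) = 14.7874 → s = 46.7874

46.7874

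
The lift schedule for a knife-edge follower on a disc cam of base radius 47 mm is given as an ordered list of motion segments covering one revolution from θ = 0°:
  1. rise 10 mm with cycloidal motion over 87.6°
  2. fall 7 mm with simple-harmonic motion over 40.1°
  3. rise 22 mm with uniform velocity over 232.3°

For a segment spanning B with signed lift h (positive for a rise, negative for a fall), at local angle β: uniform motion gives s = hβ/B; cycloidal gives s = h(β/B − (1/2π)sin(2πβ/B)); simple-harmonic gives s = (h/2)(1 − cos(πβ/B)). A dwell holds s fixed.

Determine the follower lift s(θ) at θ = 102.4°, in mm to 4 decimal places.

seg 1 [0°–87.6°] cycloidal, h=10: full span → s += 10 → s = 10.0000
seg 2 [87.6°–127.7°] simple-harmonic, h=-7: θ=102.4° here. β=14.8, B=40.1. -7/2·(1 − cos(π·0.3691)) = -2.1007 → s = 7.8993

7.8993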